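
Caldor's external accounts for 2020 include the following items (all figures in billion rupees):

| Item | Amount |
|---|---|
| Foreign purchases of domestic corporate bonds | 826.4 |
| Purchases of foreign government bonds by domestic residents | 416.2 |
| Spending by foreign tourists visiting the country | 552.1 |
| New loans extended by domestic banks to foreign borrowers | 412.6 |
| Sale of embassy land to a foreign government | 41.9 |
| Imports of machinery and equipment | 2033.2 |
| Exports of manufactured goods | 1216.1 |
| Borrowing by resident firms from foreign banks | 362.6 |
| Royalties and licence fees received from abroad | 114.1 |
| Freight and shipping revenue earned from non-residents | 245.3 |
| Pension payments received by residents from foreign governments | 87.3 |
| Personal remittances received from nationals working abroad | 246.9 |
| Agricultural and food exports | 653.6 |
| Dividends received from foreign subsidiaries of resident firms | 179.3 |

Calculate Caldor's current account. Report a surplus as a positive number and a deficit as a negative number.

Goods: 1216.1 + 653.6 - 2033.2 = -163.5
Services: 114.1 + 245.3 + 552.1 = 911.5
Primary income: 179.3
Secondary income: 87.3 + 246.9 = 334.2
Current account = (-163.5) + 911.5 + 179.3 + 334.2 = 1261.5
(Excluded from the current account — financial account: foreign purchases of domestic corporate bonds 826.4, purchases of foreign government bonds by domestic residents 416.2, new loans extended by domestic banks to foreign borrowers 412.6, borrowing by resident firms from foreign banks 362.6; capital account: sale of embassy land to a foreign government 41.9.)

1261.5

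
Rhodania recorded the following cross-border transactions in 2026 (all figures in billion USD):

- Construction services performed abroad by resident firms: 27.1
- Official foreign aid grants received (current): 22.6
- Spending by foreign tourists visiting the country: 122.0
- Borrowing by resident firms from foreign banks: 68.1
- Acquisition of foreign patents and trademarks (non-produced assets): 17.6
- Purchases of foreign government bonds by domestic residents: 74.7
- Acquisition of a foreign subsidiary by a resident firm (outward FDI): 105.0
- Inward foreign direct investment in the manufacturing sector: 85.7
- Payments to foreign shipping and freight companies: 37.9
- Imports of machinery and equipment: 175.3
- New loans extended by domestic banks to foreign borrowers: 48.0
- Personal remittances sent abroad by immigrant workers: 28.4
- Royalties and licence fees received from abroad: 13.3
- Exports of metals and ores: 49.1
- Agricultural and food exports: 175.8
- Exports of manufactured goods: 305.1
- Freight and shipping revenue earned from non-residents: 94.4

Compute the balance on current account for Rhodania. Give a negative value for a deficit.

567.8

Goods: 305.1 - 175.3 + 49.1 + 175.8 = 354.7
Services: 13.3 + 27.1 + 122.0 - 37.9 + 94.4 = 218.9
Secondary income: 22.6 - 28.4 = -5.8
Current account = 354.7 + 218.9 + (-5.8) = 567.8
(Excluded from the current account — financial account: borrowing by resident firms from foreign banks 68.1, purchases of foreign government bonds by domestic residents 74.7, acquisition of a foreign subsidiary by a resident firm (outward FDI) 105.0, inward foreign direct investment in the manufacturing sector 85.7, new loans extended by domestic banks to foreign borrowers 48.0; capital account: acquisition of foreign patents and trademarks (non-produced assets) 17.6.)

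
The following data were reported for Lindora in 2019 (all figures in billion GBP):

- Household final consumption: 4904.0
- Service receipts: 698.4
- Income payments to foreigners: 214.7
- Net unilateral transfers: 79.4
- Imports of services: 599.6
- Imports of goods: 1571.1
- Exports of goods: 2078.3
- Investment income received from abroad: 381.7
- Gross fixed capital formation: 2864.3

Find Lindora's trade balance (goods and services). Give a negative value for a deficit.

606.0

Goods balance = 2078.3 - 1571.1 = 507.2
Services balance = 698.4 - 599.6 = 98.8
Trade balance (goods + services) = 507.2 + 98.8 = 606.0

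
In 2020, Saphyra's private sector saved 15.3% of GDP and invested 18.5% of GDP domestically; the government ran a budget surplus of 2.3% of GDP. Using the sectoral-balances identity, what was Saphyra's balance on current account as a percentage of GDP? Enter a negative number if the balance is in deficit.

-0.9

By the sectoral-balances identity, CA = (S_private - I) + (T - G).
Private balance = 15.3 - 18.5 = -3.2
Government balance (T - G) = 2.3
CA = -3.2 + 2.3 = -0.9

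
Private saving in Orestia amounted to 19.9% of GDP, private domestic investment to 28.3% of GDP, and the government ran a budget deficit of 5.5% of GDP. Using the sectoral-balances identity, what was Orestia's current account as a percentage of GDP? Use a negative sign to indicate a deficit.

By the sectoral-balances identity, CA = (S_private - I) + (T - G).
Private balance = 19.9 - 28.3 = -8.4
Government balance (T - G) = -5.5
CA = -8.4 + (-5.5) = -13.9

-13.9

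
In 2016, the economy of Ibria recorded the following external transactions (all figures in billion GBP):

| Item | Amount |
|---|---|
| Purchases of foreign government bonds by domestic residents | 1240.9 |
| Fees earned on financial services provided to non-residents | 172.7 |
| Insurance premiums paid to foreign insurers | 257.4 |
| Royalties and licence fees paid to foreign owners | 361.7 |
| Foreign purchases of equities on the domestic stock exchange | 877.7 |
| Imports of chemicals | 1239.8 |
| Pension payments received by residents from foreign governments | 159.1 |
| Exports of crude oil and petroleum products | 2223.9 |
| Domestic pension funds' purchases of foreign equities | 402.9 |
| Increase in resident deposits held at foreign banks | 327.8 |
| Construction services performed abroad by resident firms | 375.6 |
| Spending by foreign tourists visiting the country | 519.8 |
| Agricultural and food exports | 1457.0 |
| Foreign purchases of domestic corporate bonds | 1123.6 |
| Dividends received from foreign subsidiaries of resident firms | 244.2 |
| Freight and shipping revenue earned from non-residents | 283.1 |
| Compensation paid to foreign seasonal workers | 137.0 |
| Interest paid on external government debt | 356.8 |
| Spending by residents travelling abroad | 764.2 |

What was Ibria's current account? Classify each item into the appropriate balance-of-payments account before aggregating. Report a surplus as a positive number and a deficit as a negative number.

2318.5

Goods: -1239.8 + 2223.9 + 1457.0 = 2441.1
Services: -257.4 + 283.1 - 361.7 - 764.2 + 375.6 + 519.8 + 172.7 = -32.1
Primary income: 244.2 - 356.8 - 137.0 = -249.6
Secondary income: 159.1
Current account = 2441.1 + (-32.1) + (-249.6) + 159.1 = 2318.5
(Excluded from the current account — financial account: purchases of foreign government bonds by domestic residents 1240.9, foreign purchases of equities on the domestic stock exchange 877.7, domestic pension funds' purchases of foreign equities 402.9, increase in resident deposits held at foreign banks 327.8, foreign purchases of domestic corporate bonds 1123.6.)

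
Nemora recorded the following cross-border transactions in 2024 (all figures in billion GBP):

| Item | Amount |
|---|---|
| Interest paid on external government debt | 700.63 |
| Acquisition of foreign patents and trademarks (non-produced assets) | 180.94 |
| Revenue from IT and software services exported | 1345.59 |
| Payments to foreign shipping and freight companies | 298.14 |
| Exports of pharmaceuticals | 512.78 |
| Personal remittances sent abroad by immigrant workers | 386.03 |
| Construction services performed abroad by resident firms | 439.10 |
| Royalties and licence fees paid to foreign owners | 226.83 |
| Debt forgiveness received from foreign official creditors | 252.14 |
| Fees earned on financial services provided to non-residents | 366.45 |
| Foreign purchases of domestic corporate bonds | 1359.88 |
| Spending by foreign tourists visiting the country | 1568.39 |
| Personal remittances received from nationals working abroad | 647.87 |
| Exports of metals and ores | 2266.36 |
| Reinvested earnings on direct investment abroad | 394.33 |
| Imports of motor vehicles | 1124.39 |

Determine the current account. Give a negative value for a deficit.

Goods: -1124.39 + 2266.36 + 512.78 = 1654.75
Services: 439.10 + 1345.59 - 298.14 + 1568.39 - 226.83 + 366.45 = 3194.56
Primary income: -700.63 + 394.33 = -306.30
Secondary income: -386.03 + 647.87 = 261.84
Current account = 1654.75 + 3194.56 + (-306.30) + 261.84 = 4804.85
(Excluded from the current account — capital account: acquisition of foreign patents and trademarks (non-produced assets) 180.94, debt forgiveness received from foreign official creditors 252.14; financial account: foreign purchases of domestic corporate bonds 1359.88.)

4804.85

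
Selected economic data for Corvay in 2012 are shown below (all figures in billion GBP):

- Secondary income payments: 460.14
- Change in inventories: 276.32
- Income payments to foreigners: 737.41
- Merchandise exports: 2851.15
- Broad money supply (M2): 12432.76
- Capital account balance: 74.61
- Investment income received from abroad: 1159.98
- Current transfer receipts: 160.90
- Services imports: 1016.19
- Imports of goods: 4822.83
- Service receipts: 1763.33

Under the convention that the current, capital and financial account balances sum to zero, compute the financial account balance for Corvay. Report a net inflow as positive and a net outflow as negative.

1026.60

Goods balance = 2851.15 - 4822.83 = -1971.68
Services balance = 1763.33 - 1016.19 = 747.14
Trade balance (goods + services) = -1971.68 + 747.14 = -1224.54
Net primary income = 1159.98 - 737.41 = 422.57
Net secondary income = 160.90 - 460.14 = -299.24
Current account = -1224.54 + 422.57 + (-299.24) = -1101.21
Financial account = -(-1101.21 + 74.61) = 1026.60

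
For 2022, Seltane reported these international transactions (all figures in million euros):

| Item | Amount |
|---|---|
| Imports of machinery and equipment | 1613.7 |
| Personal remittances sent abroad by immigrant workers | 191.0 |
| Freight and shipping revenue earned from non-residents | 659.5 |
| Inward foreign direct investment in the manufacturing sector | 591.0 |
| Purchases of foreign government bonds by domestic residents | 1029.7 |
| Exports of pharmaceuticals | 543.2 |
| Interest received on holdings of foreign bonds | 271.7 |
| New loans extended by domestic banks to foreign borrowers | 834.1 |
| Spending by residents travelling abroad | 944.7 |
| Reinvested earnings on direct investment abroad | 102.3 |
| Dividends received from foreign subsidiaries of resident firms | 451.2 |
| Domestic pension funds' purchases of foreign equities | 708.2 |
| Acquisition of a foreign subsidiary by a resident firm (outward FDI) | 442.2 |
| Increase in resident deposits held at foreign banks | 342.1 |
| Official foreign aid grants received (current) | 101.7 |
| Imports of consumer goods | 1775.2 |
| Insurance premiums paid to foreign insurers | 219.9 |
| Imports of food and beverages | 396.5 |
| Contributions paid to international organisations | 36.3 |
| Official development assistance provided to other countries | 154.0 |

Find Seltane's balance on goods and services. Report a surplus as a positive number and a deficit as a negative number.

Goods: -1613.7 + 543.2 - 396.5 - 1775.2 = -3242.2
Services: -219.9 + 659.5 - 944.7 = -505.1
Trade balance = -3242.2 + (-505.1) = -3747.3
(Excluded from the trade balance — secondary income: personal remittances sent abroad by immigrant workers 191.0, official foreign aid grants received (current) 101.7, contributions paid to international organisations 36.3, official development assistance provided to other countries 154.0; financial account: inward foreign direct investment in the manufacturing sector 591.0, purchases of foreign government bonds by domestic residents 1029.7, new loans extended by domestic banks to foreign borrowers 834.1, domestic pension funds' purchases of foreign equities 708.2, acquisition of a foreign subsidiary by a resident firm (outward FDI) 442.2, increase in resident deposits held at foreign banks 342.1; primary income: interest received on holdings of foreign bonds 271.7, reinvested earnings on direct investment abroad 102.3, dividends received from foreign subsidiaries of resident firms 451.2.)

-3747.3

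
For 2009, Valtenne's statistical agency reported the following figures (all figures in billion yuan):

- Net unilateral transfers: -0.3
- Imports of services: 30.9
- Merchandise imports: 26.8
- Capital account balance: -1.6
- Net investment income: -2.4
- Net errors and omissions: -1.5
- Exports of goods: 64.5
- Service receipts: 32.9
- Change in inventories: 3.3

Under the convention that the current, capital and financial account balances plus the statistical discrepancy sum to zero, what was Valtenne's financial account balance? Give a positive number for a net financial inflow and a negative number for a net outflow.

Goods balance = 64.5 - 26.8 = 37.7
Services balance = 32.9 - 30.9 = 2.0
Trade balance (goods + services) = 37.7 + 2.0 = 39.7
Net primary income = -2.4
Net secondary income = -0.3
Current account = 39.7 + (-2.4) + (-0.3) = 37.0
Financial account = -(37.0 + (-1.6) + (-1.5)) = -33.9

-33.9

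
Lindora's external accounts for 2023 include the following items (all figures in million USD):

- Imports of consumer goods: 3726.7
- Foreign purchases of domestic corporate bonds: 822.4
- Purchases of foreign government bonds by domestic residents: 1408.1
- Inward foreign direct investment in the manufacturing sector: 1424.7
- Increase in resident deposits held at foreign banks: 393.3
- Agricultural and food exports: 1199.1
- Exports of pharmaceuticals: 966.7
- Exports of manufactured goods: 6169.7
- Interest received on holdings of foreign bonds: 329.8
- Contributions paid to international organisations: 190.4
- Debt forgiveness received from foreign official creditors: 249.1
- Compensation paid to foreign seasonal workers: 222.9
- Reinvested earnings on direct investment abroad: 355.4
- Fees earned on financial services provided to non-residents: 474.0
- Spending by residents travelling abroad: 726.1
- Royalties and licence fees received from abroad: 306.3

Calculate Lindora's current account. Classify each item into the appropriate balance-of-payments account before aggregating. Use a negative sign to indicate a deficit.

Goods: 1199.1 - 3726.7 + 6169.7 + 966.7 = 4608.8
Services: 306.3 + 474.0 - 726.1 = 54.2
Primary income: 355.4 + 329.8 - 222.9 = 462.3
Secondary income: -190.4
Current account = 4608.8 + 54.2 + 462.3 + (-190.4) = 4934.9
(Excluded from the current account — financial account: foreign purchases of domestic corporate bonds 822.4, purchases of foreign government bonds by domestic residents 1408.1, inward foreign direct investment in the manufacturing sector 1424.7, increase in resident deposits held at foreign banks 393.3; capital account: debt forgiveness received from foreign official creditors 249.1.)

4934.9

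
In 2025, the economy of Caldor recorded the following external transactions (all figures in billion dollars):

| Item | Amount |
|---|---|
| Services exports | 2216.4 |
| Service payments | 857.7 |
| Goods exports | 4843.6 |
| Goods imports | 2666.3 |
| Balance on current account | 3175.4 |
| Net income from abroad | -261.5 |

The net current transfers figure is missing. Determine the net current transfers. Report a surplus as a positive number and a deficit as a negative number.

Current account = goods balance + services balance + net primary income + net secondary income
Sum of the known components = 3274.5
Net current transfers = CA - (known components) = 3175.4 - 3274.5 = -99.1

-99.1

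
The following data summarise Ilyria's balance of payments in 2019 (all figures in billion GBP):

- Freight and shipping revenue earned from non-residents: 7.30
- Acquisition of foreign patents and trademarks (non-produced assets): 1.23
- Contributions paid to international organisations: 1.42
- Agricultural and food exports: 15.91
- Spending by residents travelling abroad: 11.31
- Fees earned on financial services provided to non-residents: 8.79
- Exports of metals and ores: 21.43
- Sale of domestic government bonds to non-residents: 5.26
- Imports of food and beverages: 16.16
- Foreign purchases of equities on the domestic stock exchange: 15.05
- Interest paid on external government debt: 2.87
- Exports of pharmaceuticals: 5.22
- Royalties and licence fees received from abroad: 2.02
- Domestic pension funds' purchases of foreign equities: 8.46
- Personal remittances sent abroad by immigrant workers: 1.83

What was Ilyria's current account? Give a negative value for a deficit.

27.08

Goods: 15.91 + 21.43 + 5.22 - 16.16 = 26.40
Services: -11.31 + 2.02 + 7.30 + 8.79 = 6.80
Primary income: -2.87
Secondary income: -1.83 - 1.42 = -3.25
Current account = 26.40 + 6.80 + (-2.87) + (-3.25) = 27.08
(Excluded from the current account — capital account: acquisition of foreign patents and trademarks (non-produced assets) 1.23; financial account: sale of domestic government bonds to non-residents 5.26, foreign purchases of equities on the domestic stock exchange 15.05, domestic pension funds' purchases of foreign equities 8.46.)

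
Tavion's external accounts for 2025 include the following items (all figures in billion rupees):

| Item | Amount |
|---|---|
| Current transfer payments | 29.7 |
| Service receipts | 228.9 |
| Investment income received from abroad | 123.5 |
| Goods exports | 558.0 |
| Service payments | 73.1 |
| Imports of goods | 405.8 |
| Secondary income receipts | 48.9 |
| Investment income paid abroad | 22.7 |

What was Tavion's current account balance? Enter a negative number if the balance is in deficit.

428.0

Goods balance = 558.0 - 405.8 = 152.2
Services balance = 228.9 - 73.1 = 155.8
Trade balance (goods + services) = 152.2 + 155.8 = 308.0
Net primary income = 123.5 - 22.7 = 100.8
Net secondary income = 48.9 - 29.7 = 19.2
Current account = 308.0 + 100.8 + 19.2 = 428.0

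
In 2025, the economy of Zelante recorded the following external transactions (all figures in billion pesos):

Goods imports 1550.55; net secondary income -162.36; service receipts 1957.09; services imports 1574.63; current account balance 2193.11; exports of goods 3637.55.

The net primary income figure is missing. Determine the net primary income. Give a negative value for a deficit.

-113.99

Current account = goods balance + services balance + net primary income + net secondary income
Sum of the known components = 2307.10
Net primary income = CA - (known components) = 2193.11 - 2307.10 = -113.99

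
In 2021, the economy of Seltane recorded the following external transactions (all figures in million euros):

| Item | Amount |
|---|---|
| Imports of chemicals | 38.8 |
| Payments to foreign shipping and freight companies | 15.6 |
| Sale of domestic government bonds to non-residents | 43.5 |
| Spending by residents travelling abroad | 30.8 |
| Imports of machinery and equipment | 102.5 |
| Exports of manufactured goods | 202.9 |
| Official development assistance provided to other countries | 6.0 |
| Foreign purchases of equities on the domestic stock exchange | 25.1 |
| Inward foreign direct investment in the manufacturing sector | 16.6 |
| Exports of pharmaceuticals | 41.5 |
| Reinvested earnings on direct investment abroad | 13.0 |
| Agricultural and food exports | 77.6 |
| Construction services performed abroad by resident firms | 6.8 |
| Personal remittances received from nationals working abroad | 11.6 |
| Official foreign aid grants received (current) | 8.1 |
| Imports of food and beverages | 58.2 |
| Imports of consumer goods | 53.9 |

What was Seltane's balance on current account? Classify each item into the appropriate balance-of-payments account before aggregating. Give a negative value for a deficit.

55.7

Goods: -38.8 - 58.2 - 53.9 + 77.6 - 102.5 + 41.5 + 202.9 = 68.6
Services: -30.8 + 6.8 - 15.6 = -39.6
Primary income: 13.0
Secondary income: 11.6 - 6.0 + 8.1 = 13.7
Current account = 68.6 + (-39.6) + 13.0 + 13.7 = 55.7
(Excluded from the current account — financial account: sale of domestic government bonds to non-residents 43.5, foreign purchases of equities on the domestic stock exchange 25.1, inward foreign direct investment in the manufacturing sector 16.6.)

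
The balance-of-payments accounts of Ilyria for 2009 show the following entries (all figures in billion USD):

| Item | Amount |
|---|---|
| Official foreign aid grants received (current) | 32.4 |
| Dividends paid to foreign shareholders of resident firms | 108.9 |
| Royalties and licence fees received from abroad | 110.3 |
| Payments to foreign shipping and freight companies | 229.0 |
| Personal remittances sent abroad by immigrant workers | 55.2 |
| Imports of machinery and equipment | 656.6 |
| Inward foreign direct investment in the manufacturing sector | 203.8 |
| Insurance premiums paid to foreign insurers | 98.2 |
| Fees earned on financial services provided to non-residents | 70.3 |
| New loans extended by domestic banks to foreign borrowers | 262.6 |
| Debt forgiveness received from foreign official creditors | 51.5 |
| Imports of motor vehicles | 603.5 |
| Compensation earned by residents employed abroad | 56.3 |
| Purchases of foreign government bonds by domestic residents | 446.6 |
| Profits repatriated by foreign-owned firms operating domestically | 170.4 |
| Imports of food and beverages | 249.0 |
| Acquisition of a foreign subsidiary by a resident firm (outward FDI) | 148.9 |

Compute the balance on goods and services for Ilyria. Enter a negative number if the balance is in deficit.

Goods: -656.6 - 249.0 - 603.5 = -1509.1
Services: 110.3 + 70.3 - 229.0 - 98.2 = -146.6
Trade balance = -1509.1 + (-146.6) = -1655.7
(Excluded from the trade balance — secondary income: official foreign aid grants received (current) 32.4, personal remittances sent abroad by immigrant workers 55.2; primary income: dividends paid to foreign shareholders of resident firms 108.9, compensation earned by residents employed abroad 56.3, profits repatriated by foreign-owned firms operating domestically 170.4; financial account: inward foreign direct investment in the manufacturing sector 203.8, new loans extended by domestic banks to foreign borrowers 262.6, purchases of foreign government bonds by domestic residents 446.6, acquisition of a foreign subsidiary by a resident firm (outward FDI) 148.9; capital account: debt forgiveness received from foreign official creditors 51.5.)

-1655.7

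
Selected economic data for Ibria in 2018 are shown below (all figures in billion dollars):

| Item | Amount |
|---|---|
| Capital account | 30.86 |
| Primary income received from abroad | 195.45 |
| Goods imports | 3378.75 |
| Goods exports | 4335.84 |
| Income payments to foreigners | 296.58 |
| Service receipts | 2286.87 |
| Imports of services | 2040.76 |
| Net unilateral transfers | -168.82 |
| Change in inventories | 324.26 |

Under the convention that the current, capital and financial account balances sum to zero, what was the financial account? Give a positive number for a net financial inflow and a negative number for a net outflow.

-964.11

Goods balance = 4335.84 - 3378.75 = 957.09
Services balance = 2286.87 - 2040.76 = 246.11
Trade balance (goods + services) = 957.09 + 246.11 = 1203.20
Net primary income = 195.45 - 296.58 = -101.13
Net secondary income = -168.82
Current account = 1203.20 + (-101.13) + (-168.82) = 933.25
Financial account = -(933.25 + 30.86) = -964.11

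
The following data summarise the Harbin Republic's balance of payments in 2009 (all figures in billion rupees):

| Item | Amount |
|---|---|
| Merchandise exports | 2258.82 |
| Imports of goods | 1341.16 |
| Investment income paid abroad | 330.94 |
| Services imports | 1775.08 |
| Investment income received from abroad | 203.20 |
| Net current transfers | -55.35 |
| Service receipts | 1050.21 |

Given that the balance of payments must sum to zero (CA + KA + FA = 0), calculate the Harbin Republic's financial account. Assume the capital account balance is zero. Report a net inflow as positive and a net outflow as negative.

Goods balance = 2258.82 - 1341.16 = 917.66
Services balance = 1050.21 - 1775.08 = -724.87
Trade balance (goods + services) = 917.66 + (-724.87) = 192.79
Net primary income = 203.20 - 330.94 = -127.74
Net secondary income = -55.35
Current account = 192.79 + (-127.74) + (-55.35) = 9.70
Financial account = -(9.70) = -9.70

-9.70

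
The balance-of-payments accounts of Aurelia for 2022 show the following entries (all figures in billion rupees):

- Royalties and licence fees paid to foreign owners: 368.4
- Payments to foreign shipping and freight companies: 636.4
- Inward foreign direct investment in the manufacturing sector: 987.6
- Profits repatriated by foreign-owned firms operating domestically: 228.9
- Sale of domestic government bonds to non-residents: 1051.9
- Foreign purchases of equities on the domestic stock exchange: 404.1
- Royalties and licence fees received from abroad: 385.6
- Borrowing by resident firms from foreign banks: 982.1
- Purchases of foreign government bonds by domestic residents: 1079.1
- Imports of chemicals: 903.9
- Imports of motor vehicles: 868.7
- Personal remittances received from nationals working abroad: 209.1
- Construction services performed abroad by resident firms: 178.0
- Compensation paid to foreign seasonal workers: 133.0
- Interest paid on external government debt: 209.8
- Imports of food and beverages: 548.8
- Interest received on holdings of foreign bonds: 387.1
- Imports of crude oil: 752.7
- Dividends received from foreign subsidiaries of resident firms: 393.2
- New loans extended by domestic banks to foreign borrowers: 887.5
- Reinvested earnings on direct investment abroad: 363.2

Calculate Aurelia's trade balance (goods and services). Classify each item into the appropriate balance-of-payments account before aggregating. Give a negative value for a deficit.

-3515.3

Goods: -548.8 - 752.7 - 903.9 - 868.7 = -3074.1
Services: 385.6 + 178.0 - 368.4 - 636.4 = -441.2
Trade balance = -3074.1 + (-441.2) = -3515.3
(Excluded from the trade balance — financial account: inward foreign direct investment in the manufacturing sector 987.6, sale of domestic government bonds to non-residents 1051.9, foreign purchases of equities on the domestic stock exchange 404.1, borrowing by resident firms from foreign banks 982.1, purchases of foreign government bonds by domestic residents 1079.1, new loans extended by domestic banks to foreign borrowers 887.5; primary income: profits repatriated by foreign-owned firms operating domestically 228.9, compensation paid to foreign seasonal workers 133.0, interest paid on external government debt 209.8, interest received on holdings of foreign bonds 387.1, dividends received from foreign subsidiaries of resident firms 393.2, reinvested earnings on direct investment abroad 363.2; secondary income: personal remittances received from nationals working abroad 209.1.)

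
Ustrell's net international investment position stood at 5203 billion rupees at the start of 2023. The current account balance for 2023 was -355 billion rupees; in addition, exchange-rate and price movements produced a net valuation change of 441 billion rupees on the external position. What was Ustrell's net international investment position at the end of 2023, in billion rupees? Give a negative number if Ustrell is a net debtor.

Change in NIIP = current account + net valuation change = -355 + 441 = 86
End-of-year NIIP = 5203 + 86 = 5289

5289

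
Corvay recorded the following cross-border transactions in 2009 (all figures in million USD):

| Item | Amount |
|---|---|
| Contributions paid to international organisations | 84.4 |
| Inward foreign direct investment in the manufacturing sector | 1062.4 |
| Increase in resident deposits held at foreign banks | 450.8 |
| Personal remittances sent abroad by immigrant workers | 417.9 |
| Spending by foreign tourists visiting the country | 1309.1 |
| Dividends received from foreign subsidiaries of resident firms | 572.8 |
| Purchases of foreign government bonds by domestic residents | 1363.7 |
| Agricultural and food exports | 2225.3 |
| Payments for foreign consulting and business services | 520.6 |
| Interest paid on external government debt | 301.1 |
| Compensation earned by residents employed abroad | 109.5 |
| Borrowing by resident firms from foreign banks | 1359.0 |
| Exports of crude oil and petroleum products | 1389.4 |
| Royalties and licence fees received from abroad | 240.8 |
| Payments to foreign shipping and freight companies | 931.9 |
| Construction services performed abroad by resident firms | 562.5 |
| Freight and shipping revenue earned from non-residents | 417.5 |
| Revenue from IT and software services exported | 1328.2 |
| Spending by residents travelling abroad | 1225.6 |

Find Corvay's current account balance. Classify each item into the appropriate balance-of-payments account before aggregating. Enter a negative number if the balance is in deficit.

4673.6

Goods: 2225.3 + 1389.4 = 3614.7
Services: 417.5 + 1328.2 + 240.8 - 931.9 - 1225.6 - 520.6 + 562.5 + 1309.1 = 1180.0
Primary income: -301.1 + 109.5 + 572.8 = 381.2
Secondary income: -84.4 - 417.9 = -502.3
Current account = 3614.7 + 1180.0 + 381.2 + (-502.3) = 4673.6
(Excluded from the current account — financial account: inward foreign direct investment in the manufacturing sector 1062.4, increase in resident deposits held at foreign banks 450.8, purchases of foreign government bonds by domestic residents 1363.7, borrowing by resident firms from foreign banks 1359.0.)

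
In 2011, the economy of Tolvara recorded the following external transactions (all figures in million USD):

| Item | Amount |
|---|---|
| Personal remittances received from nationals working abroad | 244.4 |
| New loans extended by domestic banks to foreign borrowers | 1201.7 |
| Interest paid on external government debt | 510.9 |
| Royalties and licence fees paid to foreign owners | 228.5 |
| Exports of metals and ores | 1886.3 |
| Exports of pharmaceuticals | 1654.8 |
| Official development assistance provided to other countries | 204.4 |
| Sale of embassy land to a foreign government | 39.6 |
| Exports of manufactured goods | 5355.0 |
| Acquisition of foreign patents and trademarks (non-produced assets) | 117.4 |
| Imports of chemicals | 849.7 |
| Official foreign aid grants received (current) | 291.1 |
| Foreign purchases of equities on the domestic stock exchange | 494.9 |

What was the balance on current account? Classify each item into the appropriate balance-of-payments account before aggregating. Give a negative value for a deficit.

7638.1

Goods: -849.7 + 1654.8 + 1886.3 + 5355.0 = 8046.4
Services: -228.5
Primary income: -510.9
Secondary income: 244.4 + 291.1 - 204.4 = 331.1
Current account = 8046.4 + (-228.5) + (-510.9) + 331.1 = 7638.1
(Excluded from the current account — financial account: new loans extended by domestic banks to foreign borrowers 1201.7, foreign purchases of equities on the domestic stock exchange 494.9; capital account: sale of embassy land to a foreign government 39.6, acquisition of foreign patents and trademarks (non-produced assets) 117.4.)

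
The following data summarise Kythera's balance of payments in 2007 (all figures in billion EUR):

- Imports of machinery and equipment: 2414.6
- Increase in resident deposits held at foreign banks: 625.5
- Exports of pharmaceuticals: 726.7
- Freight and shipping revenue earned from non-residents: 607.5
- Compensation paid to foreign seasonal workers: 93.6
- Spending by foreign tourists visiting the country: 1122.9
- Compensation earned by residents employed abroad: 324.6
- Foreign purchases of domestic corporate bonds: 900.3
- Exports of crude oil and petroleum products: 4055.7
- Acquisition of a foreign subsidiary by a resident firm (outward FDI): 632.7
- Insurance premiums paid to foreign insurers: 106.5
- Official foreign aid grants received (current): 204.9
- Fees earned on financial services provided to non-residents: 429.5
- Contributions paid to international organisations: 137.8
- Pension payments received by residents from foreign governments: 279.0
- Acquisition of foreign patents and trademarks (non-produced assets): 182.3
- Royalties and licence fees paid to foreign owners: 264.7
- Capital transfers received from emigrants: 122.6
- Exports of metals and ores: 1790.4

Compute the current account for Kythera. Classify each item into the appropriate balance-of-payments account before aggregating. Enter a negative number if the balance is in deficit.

6524.0

Goods: 1790.4 - 2414.6 + 4055.7 + 726.7 = 4158.2
Services: -264.7 + 607.5 + 1122.9 - 106.5 + 429.5 = 1788.7
Primary income: 324.6 - 93.6 = 231.0
Secondary income: -137.8 + 279.0 + 204.9 = 346.1
Current account = 4158.2 + 1788.7 + 231.0 + 346.1 = 6524.0
(Excluded from the current account — financial account: increase in resident deposits held at foreign banks 625.5, foreign purchases of domestic corporate bonds 900.3, acquisition of a foreign subsidiary by a resident firm (outward FDI) 632.7; capital account: acquisition of foreign patents and trademarks (non-produced assets) 182.3, capital transfers received from emigrants 122.6.)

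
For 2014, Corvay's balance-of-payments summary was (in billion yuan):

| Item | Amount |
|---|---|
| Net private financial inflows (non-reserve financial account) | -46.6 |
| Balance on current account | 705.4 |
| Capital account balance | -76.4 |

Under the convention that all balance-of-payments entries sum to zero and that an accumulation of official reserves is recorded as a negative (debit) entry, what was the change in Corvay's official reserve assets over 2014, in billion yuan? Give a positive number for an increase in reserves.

Official reserve transactions balance = -(705.4 + (-76.4) + (-46.6)) = -582.4
An accumulation of reserves is recorded as a debit (negative entry), so the change in the stock of reserves is the negative of that balance.
Change in official reserves = -(-582.4) = 582.4

582.4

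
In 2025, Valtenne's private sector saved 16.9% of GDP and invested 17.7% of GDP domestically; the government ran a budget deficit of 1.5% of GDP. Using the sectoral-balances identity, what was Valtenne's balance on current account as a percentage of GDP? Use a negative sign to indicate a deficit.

-2.3

By the sectoral-balances identity, CA = (S_private - I) + (T - G).
Private balance = 16.9 - 17.7 = -0.8
Government balance (T - G) = -1.5
CA = -0.8 + (-1.5) = -2.3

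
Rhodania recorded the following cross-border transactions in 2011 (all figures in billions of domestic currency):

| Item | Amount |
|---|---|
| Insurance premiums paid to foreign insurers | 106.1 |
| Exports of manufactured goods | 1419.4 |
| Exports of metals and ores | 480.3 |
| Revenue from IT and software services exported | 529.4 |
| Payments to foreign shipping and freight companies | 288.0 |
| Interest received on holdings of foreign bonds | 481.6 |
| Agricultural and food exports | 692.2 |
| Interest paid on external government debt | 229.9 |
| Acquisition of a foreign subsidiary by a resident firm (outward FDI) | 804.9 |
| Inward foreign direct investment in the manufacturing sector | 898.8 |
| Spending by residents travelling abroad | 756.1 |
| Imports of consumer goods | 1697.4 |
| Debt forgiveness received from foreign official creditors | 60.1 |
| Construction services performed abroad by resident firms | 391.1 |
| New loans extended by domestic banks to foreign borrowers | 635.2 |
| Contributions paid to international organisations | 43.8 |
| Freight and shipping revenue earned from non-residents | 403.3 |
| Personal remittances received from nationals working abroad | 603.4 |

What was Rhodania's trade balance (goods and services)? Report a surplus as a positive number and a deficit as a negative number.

Goods: 1419.4 - 1697.4 + 692.2 + 480.3 = 894.5
Services: 403.3 + 529.4 - 756.1 - 106.1 + 391.1 - 288.0 = 173.6
Trade balance = 894.5 + 173.6 = 1068.1
(Excluded from the trade balance — primary income: interest received on holdings of foreign bonds 481.6, interest paid on external government debt 229.9; financial account: acquisition of a foreign subsidiary by a resident firm (outward FDI) 804.9, inward foreign direct investment in the manufacturing sector 898.8, new loans extended by domestic banks to foreign borrowers 635.2; capital account: debt forgiveness received from foreign official creditors 60.1; secondary income: contributions paid to international organisations 43.8, personal remittances received from nationals working abroad 603.4.)

1068.1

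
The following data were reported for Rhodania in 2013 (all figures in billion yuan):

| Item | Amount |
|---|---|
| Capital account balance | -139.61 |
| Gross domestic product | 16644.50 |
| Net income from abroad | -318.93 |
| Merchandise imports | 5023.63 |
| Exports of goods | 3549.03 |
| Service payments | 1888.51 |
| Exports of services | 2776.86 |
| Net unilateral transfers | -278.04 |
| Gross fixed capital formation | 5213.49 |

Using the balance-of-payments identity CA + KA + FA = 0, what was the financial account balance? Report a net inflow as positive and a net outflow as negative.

1322.83

Goods balance = 3549.03 - 5023.63 = -1474.60
Services balance = 2776.86 - 1888.51 = 888.35
Trade balance (goods + services) = -1474.60 + 888.35 = -586.25
Net primary income = -318.93
Net secondary income = -278.04
Current account = -586.25 + (-318.93) + (-278.04) = -1183.22
Financial account = -(-1183.22 + (-139.61)) = 1322.83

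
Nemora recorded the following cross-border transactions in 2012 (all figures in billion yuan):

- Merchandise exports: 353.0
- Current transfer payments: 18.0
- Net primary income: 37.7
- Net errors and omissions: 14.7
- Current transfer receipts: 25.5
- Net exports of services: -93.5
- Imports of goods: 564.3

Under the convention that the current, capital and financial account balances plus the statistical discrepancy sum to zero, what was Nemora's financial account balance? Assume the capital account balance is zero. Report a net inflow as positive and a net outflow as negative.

244.9

Goods balance = 353.0 - 564.3 = -211.3
Services balance = -93.5
Trade balance (goods + services) = -211.3 + (-93.5) = -304.8
Net primary income = 37.7
Net secondary income = 25.5 - 18.0 = 7.5
Current account = -304.8 + 37.7 + 7.5 = -259.6
Financial account = -(-259.6 + 14.7) = 244.9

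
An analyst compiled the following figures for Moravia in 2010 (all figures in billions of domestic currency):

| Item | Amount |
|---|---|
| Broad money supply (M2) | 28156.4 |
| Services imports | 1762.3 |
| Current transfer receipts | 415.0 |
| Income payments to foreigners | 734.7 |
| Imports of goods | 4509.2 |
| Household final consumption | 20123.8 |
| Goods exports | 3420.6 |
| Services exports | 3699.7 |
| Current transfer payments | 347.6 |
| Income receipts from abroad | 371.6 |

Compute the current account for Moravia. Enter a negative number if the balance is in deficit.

Goods balance = 3420.6 - 4509.2 = -1088.6
Services balance = 3699.7 - 1762.3 = 1937.4
Trade balance (goods + services) = -1088.6 + 1937.4 = 848.8
Net primary income = 371.6 - 734.7 = -363.1
Net secondary income = 415.0 - 347.6 = 67.4
Current account = 848.8 + (-363.1) + 67.4 = 553.1

553.1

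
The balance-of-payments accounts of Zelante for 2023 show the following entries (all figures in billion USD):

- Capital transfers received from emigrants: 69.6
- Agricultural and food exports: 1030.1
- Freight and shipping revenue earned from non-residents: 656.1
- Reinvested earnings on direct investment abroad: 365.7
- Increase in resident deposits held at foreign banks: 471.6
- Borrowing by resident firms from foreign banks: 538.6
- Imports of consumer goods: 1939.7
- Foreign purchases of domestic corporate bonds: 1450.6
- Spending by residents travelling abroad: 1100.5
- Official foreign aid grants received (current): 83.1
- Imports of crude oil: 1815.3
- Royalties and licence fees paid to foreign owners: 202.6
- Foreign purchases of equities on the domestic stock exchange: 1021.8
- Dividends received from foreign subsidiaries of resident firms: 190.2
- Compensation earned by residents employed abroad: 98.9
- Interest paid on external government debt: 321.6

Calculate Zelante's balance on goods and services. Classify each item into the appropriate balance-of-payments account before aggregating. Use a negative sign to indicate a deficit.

Goods: -1815.3 + 1030.1 - 1939.7 = -2724.9
Services: 656.1 - 202.6 - 1100.5 = -647.0
Trade balance = -2724.9 + (-647.0) = -3371.9
(Excluded from the trade balance — capital account: capital transfers received from emigrants 69.6; primary income: reinvested earnings on direct investment abroad 365.7, dividends received from foreign subsidiaries of resident firms 190.2, compensation earned by residents employed abroad 98.9, interest paid on external government debt 321.6; financial account: increase in resident deposits held at foreign banks 471.6, borrowing by resident firms from foreign banks 538.6, foreign purchases of domestic corporate bonds 1450.6, foreign purchases of equities on the domestic stock exchange 1021.8; secondary income: official foreign aid grants received (current) 83.1.)

-3371.9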